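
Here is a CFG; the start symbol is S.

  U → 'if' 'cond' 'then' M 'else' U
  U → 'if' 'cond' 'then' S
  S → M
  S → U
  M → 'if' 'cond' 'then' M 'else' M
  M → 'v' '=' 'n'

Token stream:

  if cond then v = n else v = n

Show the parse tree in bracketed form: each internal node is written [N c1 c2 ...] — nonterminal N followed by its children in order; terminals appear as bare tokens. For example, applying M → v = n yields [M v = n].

[S [M if cond then [M v = n] else [M v = n]]]

S
M
if cond then M else M
if cond then v = n else M
if cond then v = n else v = n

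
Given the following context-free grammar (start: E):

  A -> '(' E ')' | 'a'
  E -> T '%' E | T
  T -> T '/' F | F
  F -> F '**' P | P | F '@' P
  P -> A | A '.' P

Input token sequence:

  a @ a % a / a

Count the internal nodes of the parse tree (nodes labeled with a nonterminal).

[E [T [F [F [P [A a]]] @ [P [A a]]]] % [E [T [T [F [P [A a]]]] / [F [P [A a]]]]]]

17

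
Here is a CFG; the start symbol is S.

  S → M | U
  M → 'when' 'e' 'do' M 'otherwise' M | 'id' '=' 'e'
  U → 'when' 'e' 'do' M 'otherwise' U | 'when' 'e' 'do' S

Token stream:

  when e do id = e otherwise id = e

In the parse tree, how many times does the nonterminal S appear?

[S [M when e do [M id = e] otherwise [M id = e]]]

1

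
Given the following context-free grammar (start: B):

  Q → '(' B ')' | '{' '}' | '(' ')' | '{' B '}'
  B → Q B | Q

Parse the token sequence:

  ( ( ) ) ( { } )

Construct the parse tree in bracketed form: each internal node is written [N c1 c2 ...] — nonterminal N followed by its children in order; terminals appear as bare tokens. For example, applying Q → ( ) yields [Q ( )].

B
Q B
( B ) B
( Q ) B
( ( ) ) B
( ( ) ) Q
( ( ) ) ( B )
( ( ) ) ( Q )
( ( ) ) ( { } )

[B [Q ( [B [Q ( )]] )] [B [Q ( [B [Q { }]] )]]]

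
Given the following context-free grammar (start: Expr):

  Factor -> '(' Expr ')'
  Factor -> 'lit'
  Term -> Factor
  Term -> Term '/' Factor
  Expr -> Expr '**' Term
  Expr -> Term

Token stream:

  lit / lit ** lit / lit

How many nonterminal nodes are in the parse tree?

[Expr [Expr [Term [Term [Factor lit]] / [Factor lit]]] ** [Term [Term [Factor lit]] / [Factor lit]]]

10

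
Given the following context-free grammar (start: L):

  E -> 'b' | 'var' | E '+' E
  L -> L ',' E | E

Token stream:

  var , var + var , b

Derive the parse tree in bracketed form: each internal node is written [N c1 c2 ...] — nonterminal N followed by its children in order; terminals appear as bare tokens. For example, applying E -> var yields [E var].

L
L , E
L , E , E
E , E , E
var , E , E
var , E + E , E
var , var + E , E
var , var + var , E
var , var + var , b

[L [L [L [E var]] , [E [E var] + [E var]]] , [E b]]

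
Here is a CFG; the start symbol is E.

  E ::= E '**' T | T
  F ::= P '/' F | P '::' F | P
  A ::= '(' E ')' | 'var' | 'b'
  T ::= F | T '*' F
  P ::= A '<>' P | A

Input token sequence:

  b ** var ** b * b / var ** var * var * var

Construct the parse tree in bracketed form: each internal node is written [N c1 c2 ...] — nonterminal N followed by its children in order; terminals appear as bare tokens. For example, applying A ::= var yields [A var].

[E [E [E [E [T [F [P [A b]]]]] ** [T [F [P [A var]]]]] ** [T [T [F [P [A b]]]] * [F [P [A b]] / [F [P [A var]]]]]] ** [T [T [T [F [P [A var]]]] * [F [P [A var]]]] * [F [P [A var]]]]]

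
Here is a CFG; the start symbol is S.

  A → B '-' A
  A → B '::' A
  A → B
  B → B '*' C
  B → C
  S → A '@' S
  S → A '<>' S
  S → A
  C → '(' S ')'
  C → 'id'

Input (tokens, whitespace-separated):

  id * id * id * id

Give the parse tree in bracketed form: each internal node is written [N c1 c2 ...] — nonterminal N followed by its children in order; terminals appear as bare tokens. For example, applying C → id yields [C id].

S
A
B
B * C
B * C * C
B * C * C * C
C * C * C * C
id * C * C * C
id * id * C * C
id * id * id * C
id * id * id * id

[S [A [B [B [B [B [C id]] * [C id]] * [C id]] * [C id]]]]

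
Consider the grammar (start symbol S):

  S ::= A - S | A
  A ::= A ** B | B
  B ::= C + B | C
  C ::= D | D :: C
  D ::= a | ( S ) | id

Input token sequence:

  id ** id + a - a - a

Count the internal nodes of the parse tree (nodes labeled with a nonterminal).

[S [A [A [B [C [D id]]]] ** [B [C [D id]] + [B [C [D a]]]]] - [S [A [B [C [D a]]]] - [S [A [B [C [D a]]]]]]]

22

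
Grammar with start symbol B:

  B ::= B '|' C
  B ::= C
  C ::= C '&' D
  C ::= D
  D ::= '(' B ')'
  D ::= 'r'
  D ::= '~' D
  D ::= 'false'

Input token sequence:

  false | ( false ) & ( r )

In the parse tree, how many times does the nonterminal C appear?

5

[B [B [C [D false]]] | [C [C [D ( [B [C [D false]]] )]] & [D ( [B [C [D r]]] )]]]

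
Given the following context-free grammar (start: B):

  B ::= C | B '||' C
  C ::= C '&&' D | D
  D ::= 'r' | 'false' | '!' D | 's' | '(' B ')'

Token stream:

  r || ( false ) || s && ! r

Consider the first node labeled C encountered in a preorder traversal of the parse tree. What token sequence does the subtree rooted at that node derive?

[B [B [B [C [D r]]] || [C [D ( [B [C [D false]]] )]]] || [C [C [D s]] && [D ! [D r]]]]

r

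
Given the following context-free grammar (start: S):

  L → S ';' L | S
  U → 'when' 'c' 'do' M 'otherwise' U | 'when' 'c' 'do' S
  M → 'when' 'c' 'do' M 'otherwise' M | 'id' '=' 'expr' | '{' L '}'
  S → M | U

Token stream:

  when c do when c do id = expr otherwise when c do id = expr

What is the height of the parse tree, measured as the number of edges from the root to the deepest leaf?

[S [U when c do [S [U when c do [M id = expr] otherwise [U when c do [S [M id = expr]]]]]]]

7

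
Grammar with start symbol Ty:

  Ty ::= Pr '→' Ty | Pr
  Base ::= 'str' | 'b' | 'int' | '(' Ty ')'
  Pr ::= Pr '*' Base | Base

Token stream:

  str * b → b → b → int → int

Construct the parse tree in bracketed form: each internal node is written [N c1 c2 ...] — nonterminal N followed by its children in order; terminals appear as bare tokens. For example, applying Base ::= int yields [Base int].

[Ty [Pr [Pr [Base str]] * [Base b]] → [Ty [Pr [Base b]] → [Ty [Pr [Base b]] → [Ty [Pr [Base int]] → [Ty [Pr [Base int]]]]]]]

Ty
Pr → Ty
Pr * Base → Ty
Base * Base → Ty
str * Base → Ty
str * b → Ty
str * b → Pr → Ty
str * b → Base → Ty
str * b → b → Ty
str * b → b → Pr → Ty
str * b → b → Base → Ty
str * b → b → b → Ty
str * b → b → b → Pr → Ty
str * b → b → b → Base → Ty
str * b → b → b → int → Ty
str * b → b → b → int → Pr
str * b → b → b → int → Base
str * b → b → b → int → int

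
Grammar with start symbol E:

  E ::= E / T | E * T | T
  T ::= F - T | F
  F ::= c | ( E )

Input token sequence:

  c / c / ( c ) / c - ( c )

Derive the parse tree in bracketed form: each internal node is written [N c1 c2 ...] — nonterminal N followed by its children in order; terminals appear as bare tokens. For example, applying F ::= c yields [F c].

[E [E [E [E [T [F c]]] / [T [F c]]] / [T [F ( [E [T [F c]]] )]]] / [T [F c] - [T [F ( [E [T [F c]]] )]]]]

E
E / T
E / T / T
E / T / T / T
T / T / T / T
F / T / T / T
c / T / T / T
c / F / T / T
c / c / T / T
c / c / F / T
c / c / ( E ) / T
c / c / ( T ) / T
c / c / ( F ) / T
c / c / ( c ) / T
c / c / ( c ) / F - T
c / c / ( c ) / c - T
c / c / ( c ) / c - F
c / c / ( c ) / c - ( E )
c / c / ( c ) / c - ( T )
c / c / ( c ) / c - ( F )
c / c / ( c ) / c - ( c )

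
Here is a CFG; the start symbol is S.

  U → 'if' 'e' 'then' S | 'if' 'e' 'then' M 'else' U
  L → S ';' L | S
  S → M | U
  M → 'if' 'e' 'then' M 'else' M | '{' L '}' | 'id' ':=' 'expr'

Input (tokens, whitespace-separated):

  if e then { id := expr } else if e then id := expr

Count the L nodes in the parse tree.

1

[S [U if e then [M { [L [S [M id := expr]]] }] else [U if e then [S [M id := expr]]]]]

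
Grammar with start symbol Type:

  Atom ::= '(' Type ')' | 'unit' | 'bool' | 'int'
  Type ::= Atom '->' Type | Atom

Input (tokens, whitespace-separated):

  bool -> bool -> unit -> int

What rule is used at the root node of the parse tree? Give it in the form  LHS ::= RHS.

Type ::= Atom '->' Type

[Type [Atom bool] -> [Type [Atom bool] -> [Type [Atom unit] -> [Type [Atom int]]]]]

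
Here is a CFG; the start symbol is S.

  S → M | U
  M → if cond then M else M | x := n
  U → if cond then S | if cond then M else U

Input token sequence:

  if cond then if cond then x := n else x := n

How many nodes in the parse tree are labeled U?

[S [U if cond then [S [M if cond then [M x := n] else [M x := n]]]]]

1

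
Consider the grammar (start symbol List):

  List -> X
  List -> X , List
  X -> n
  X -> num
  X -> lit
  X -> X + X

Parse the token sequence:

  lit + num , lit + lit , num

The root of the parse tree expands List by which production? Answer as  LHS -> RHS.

List -> X , List

[List [X [X lit] + [X num]] , [List [X [X lit] + [X lit]] , [List [X num]]]]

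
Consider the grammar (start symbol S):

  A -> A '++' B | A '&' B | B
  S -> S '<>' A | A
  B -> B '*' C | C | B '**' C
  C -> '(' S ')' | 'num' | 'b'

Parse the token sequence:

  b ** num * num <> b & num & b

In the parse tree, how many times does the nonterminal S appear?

2

[S [S [A [B [B [B [C b]] ** [C num]] * [C num]]]] <> [A [A [A [B [C b]]] & [B [C num]]] & [B [C b]]]]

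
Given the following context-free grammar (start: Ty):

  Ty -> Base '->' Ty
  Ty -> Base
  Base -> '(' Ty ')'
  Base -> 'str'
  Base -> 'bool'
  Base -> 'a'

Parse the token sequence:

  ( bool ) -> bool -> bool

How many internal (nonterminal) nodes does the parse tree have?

[Ty [Base ( [Ty [Base bool]] )] -> [Ty [Base bool] -> [Ty [Base bool]]]]

8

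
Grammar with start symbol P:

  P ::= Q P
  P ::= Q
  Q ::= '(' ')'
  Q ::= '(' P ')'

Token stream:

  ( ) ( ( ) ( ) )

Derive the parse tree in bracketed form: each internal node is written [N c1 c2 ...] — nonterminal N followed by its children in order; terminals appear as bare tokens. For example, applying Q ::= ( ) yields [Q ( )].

[P [Q ( )] [P [Q ( [P [Q ( )] [P [Q ( )]]] )]]]

P
Q P
( ) P
( ) Q
( ) ( P )
( ) ( Q P )
( ) ( ( ) P )
( ) ( ( ) Q )
( ) ( ( ) ( ) )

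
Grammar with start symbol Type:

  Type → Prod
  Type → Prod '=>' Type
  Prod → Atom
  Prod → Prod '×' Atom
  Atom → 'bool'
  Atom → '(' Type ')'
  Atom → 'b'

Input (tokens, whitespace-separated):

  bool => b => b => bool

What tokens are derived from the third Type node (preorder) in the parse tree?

[Type [Prod [Atom bool]] => [Type [Prod [Atom b]] => [Type [Prod [Atom b]] => [Type [Prod [Atom bool]]]]]]

b => bool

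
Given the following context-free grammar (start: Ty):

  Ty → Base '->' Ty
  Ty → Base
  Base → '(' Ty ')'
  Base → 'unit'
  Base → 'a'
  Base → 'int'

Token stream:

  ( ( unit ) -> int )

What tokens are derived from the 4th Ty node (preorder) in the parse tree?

[Ty [Base ( [Ty [Base ( [Ty [Base unit]] )] -> [Ty [Base int]]] )]]

int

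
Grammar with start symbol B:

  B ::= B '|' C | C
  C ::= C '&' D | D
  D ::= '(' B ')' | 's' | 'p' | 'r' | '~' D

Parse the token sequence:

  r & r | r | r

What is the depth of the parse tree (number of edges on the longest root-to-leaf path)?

[B [B [B [C [C [D r]] & [D r]]] | [C [D r]]] | [C [D r]]]

6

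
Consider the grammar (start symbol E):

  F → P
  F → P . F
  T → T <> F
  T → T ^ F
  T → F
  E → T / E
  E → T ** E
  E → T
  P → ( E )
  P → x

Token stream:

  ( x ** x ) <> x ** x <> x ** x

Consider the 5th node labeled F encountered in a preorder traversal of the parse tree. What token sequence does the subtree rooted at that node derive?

[E [T [T [F [P ( [E [T [F [P x]]] ** [E [T [F [P x]]]]] )]]] <> [F [P x]]] ** [E [T [T [F [P x]]] <> [F [P x]]] ** [E [T [F [P x]]]]]]

x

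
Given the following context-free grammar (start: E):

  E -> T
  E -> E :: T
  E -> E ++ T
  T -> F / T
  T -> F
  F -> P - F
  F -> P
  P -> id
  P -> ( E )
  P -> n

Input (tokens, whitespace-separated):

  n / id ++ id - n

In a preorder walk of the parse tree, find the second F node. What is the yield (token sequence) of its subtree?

[E [E [T [F [P n]] / [T [F [P id]]]]] ++ [T [F [P id] - [F [P n]]]]]

id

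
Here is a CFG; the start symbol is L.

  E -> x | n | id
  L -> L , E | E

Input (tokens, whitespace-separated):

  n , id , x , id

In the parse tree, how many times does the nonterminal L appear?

4

[L [L [L [L [E n]] , [E id]] , [E x]] , [E id]]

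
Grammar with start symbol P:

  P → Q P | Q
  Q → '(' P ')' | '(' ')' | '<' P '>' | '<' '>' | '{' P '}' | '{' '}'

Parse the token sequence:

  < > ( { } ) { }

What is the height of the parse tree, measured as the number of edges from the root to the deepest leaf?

5

[P [Q < >] [P [Q ( [P [Q { }]] )] [P [Q { }]]]]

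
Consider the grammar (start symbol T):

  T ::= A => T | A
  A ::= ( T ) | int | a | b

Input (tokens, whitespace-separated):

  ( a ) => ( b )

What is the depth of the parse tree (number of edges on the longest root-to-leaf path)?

[T [A ( [T [A a]] )] => [T [A ( [T [A b]] )]]]

5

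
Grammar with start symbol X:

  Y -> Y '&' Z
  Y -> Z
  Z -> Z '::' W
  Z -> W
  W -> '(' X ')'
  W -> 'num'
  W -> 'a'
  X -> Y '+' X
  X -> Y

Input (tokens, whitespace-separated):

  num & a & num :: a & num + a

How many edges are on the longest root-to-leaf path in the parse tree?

[X [Y [Y [Y [Y [Z [W num]]] & [Z [W a]]] & [Z [Z [W num]] :: [W a]]] & [Z [W num]]] + [X [Y [Z [W a]]]]]

7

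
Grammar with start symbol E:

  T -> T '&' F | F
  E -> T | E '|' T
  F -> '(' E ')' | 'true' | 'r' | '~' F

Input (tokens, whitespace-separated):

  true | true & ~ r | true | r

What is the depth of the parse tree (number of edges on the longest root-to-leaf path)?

6

[E [E [E [E [T [F true]]] | [T [T [F true]] & [F ~ [F r]]]] | [T [F true]]] | [T [F r]]]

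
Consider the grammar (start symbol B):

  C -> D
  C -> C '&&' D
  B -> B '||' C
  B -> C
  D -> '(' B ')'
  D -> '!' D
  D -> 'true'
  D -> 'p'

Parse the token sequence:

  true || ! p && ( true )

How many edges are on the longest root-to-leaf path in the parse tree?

[B [B [C [D true]]] || [C [C [D ! [D p]]] && [D ( [B [C [D true]]] )]]]

6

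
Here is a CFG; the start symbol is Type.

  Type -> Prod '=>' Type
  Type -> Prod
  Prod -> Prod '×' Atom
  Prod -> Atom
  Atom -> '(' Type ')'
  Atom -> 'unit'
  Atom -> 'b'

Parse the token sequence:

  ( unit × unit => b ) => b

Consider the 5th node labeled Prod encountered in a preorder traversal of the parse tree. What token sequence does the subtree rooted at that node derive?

[Type [Prod [Atom ( [Type [Prod [Prod [Atom unit]] × [Atom unit]] => [Type [Prod [Atom b]]]] )]] => [Type [Prod [Atom b]]]]

b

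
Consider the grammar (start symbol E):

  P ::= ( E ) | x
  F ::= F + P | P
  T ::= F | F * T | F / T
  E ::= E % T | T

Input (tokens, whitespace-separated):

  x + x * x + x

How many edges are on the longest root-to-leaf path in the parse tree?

[E [T [F [F [P x]] + [P x]] * [T [F [F [P x]] + [P x]]]]]

6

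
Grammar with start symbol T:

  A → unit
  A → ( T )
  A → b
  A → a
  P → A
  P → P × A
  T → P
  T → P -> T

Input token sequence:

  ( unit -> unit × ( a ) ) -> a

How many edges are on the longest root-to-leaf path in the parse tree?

[T [P [A ( [T [P [A unit]] -> [T [P [P [A unit]] × [A ( [T [P [A a]]] )]]]] )]] -> [T [P [A a]]]]

10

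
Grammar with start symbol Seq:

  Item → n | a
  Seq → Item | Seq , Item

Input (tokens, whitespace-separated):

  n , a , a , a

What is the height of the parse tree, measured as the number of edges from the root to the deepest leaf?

[Seq [Seq [Seq [Seq [Item n]] , [Item a]] , [Item a]] , [Item a]]

5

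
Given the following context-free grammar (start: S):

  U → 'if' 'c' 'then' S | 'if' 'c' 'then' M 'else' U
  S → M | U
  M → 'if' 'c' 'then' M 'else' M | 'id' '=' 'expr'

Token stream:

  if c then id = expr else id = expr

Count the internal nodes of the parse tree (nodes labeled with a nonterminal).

4

[S [M if c then [M id = expr] else [M id = expr]]]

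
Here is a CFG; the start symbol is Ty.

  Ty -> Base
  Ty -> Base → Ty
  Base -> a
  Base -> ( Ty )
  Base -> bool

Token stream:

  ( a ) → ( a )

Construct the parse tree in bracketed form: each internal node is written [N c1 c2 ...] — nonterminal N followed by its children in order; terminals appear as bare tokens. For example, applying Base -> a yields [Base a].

Ty
Base → Ty
( Ty ) → Ty
( Base ) → Ty
( a ) → Ty
( a ) → Base
( a ) → ( Ty )
( a ) → ( Base )
( a ) → ( a )

[Ty [Base ( [Ty [Base a]] )] → [Ty [Base ( [Ty [Base a]] )]]]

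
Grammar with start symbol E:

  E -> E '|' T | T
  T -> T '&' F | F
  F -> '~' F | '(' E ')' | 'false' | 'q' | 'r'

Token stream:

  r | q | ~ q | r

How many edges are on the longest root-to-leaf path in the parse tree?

[E [E [E [E [T [F r]]] | [T [F q]]] | [T [F ~ [F q]]]] | [T [F r]]]

6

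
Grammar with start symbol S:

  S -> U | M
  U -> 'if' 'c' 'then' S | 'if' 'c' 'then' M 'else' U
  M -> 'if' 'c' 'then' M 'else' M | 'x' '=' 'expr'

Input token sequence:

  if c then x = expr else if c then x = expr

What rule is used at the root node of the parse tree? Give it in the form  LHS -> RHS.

S -> U

[S [U if c then [M x = expr] else [U if c then [S [M x = expr]]]]]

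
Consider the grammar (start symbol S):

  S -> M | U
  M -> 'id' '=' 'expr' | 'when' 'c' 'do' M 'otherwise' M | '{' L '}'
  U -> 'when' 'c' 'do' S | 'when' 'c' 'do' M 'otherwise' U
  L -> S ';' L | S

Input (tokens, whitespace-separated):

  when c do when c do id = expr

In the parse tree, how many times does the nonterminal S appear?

3

[S [U when c do [S [U when c do [S [M id = expr]]]]]]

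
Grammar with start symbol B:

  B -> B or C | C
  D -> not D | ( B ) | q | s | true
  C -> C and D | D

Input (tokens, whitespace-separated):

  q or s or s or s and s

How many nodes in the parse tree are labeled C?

[B [B [B [B [C [D q]]] or [C [D s]]] or [C [D s]]] or [C [C [D s]] and [D s]]]

5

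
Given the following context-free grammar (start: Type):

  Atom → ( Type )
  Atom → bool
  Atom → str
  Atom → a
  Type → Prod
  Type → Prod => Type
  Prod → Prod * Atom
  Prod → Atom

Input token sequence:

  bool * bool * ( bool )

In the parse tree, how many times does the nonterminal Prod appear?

[Type [Prod [Prod [Prod [Atom bool]] * [Atom bool]] * [Atom ( [Type [Prod [Atom bool]]] )]]]

4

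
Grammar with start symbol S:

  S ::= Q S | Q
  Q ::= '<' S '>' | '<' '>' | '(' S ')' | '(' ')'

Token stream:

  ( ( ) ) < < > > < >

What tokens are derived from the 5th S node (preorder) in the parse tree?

[S [Q ( [S [Q ( )]] )] [S [Q < [S [Q < >]] >] [S [Q < >]]]]

< >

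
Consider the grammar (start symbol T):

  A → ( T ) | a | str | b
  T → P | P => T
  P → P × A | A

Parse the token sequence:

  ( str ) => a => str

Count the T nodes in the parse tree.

[T [P [A ( [T [P [A str]]] )]] => [T [P [A a]] => [T [P [A str]]]]]

4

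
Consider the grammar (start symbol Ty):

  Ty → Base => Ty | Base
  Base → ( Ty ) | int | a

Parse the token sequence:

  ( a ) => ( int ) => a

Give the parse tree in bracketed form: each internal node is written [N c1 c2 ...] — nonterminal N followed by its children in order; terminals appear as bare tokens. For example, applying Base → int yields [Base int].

Ty
Base => Ty
( Ty ) => Ty
( Base ) => Ty
( a ) => Ty
( a ) => Base => Ty
( a ) => ( Ty ) => Ty
( a ) => ( Base ) => Ty
( a ) => ( int ) => Ty
( a ) => ( int ) => Base
( a ) => ( int ) => a

[Ty [Base ( [Ty [Base a]] )] => [Ty [Base ( [Ty [Base int]] )] => [Ty [Base a]]]]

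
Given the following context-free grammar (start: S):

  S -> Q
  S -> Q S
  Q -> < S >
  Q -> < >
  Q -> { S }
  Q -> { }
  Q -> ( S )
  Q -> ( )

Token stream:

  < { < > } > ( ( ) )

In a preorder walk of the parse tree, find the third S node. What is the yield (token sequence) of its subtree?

[S [Q < [S [Q { [S [Q < >]] }]] >] [S [Q ( [S [Q ( )]] )]]]

< >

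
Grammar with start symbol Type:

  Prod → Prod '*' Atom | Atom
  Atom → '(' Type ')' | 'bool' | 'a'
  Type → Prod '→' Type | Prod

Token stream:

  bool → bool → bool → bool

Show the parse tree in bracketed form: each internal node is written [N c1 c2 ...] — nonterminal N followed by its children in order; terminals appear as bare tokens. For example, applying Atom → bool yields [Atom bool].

Type
Prod → Type
Atom → Type
bool → Type
bool → Prod → Type
bool → Atom → Type
bool → bool → Type
bool → bool → Prod → Type
bool → bool → Atom → Type
bool → bool → bool → Type
bool → bool → bool → Prod
bool → bool → bool → Atom
bool → bool → bool → bool

[Type [Prod [Atom bool]] → [Type [Prod [Atom bool]] → [Type [Prod [Atom bool]] → [Type [Prod [Atom bool]]]]]]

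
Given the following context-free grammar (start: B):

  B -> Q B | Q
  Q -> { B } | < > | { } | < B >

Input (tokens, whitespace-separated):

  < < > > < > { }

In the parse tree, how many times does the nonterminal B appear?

4

[B [Q < [B [Q < >]] >] [B [Q < >] [B [Q { }]]]]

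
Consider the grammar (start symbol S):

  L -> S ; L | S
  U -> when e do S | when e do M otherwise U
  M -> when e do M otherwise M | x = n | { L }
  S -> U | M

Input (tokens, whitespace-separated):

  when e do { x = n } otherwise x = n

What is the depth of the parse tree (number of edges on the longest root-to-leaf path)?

[S [M when e do [M { [L [S [M x = n]]] }] otherwise [M x = n]]]

6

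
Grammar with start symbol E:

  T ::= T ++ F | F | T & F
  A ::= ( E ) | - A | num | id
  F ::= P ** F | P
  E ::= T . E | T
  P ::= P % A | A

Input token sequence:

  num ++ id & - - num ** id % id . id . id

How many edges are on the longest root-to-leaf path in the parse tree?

7

[E [T [T [T [F [P [A num]]]] ++ [F [P [A id]]]] & [F [P [A - [A - [A num]]]] ** [F [P [P [A id]] % [A id]]]]] . [E [T [F [P [A id]]]] . [E [T [F [P [A id]]]]]]]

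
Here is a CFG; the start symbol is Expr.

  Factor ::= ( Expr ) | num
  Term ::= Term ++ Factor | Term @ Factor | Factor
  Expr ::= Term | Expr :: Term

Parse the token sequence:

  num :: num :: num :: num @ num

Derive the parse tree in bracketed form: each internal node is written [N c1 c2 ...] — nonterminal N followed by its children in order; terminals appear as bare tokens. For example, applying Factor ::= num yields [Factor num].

[Expr [Expr [Expr [Expr [Term [Factor num]]] :: [Term [Factor num]]] :: [Term [Factor num]]] :: [Term [Term [Factor num]] @ [Factor num]]]

Expr
Expr :: Term
Expr :: Term :: Term
Expr :: Term :: Term :: Term
Term :: Term :: Term :: Term
Factor :: Term :: Term :: Term
num :: Term :: Term :: Term
num :: Factor :: Term :: Term
num :: num :: Term :: Term
num :: num :: Factor :: Term
num :: num :: num :: Term
num :: num :: num :: Term @ Factor
num :: num :: num :: Factor @ Factor
num :: num :: num :: num @ Factor
num :: num :: num :: num @ num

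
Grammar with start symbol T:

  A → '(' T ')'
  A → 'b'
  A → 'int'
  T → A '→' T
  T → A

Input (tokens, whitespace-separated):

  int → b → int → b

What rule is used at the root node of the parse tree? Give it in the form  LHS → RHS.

[T [A int] → [T [A b] → [T [A int] → [T [A b]]]]]

T → A '→' T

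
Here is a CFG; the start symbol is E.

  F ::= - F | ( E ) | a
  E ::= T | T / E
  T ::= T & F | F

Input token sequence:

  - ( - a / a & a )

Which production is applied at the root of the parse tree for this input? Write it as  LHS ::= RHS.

E ::= T

[E [T [F - [F ( [E [T [F - [F a]]] / [E [T [T [F a]] & [F a]]]] )]]]]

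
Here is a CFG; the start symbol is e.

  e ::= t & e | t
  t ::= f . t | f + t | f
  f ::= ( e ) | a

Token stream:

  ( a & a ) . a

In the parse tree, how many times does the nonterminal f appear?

[e [t [f ( [e [t [f a]] & [e [t [f a]]]] )] . [t [f a]]]]

4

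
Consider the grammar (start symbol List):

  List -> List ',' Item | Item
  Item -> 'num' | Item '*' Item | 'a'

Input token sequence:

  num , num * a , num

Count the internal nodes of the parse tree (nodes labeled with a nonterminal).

8

[List [List [List [Item num]] , [Item [Item num] * [Item a]]] , [Item num]]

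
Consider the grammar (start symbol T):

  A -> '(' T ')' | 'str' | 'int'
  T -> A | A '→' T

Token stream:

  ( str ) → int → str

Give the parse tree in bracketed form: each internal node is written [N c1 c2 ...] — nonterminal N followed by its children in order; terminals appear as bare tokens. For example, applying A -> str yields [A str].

[T [A ( [T [A str]] )] → [T [A int] → [T [A str]]]]

T
A → T
( T ) → T
( A ) → T
( str ) → T
( str ) → A → T
( str ) → int → T
( str ) → int → A
( str ) → int → str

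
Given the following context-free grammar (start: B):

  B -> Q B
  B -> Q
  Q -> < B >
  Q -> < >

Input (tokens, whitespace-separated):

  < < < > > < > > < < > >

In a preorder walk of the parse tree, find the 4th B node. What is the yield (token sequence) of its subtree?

[B [Q < [B [Q < [B [Q < >]] >] [B [Q < >]]] >] [B [Q < [B [Q < >]] >]]]

< >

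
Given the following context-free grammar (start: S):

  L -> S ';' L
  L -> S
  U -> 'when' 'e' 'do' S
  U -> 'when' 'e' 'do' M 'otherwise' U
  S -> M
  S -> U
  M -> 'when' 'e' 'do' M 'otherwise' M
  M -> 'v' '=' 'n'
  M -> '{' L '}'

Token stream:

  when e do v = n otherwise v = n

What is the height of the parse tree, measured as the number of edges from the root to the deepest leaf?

3

[S [M when e do [M v = n] otherwise [M v = n]]]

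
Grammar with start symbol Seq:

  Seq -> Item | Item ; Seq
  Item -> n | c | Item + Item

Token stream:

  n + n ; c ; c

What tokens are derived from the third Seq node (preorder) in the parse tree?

c

[Seq [Item [Item n] + [Item n]] ; [Seq [Item c] ; [Seq [Item c]]]]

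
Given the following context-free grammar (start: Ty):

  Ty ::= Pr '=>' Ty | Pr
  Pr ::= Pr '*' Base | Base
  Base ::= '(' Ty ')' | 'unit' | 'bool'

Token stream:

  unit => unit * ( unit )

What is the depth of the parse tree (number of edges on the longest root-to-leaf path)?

7

[Ty [Pr [Base unit]] => [Ty [Pr [Pr [Base unit]] * [Base ( [Ty [Pr [Base unit]]] )]]]]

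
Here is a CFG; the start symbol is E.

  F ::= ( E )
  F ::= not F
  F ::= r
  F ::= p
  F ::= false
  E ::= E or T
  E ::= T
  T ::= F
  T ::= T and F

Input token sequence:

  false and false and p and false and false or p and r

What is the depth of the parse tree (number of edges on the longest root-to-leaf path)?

8

[E [E [T [T [T [T [T [F false]] and [F false]] and [F p]] and [F false]] and [F false]]] or [T [T [F p]] and [F r]]]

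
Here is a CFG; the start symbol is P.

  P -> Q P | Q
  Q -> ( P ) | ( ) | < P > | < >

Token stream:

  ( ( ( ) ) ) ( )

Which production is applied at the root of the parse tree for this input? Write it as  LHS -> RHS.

P -> Q P

[P [Q ( [P [Q ( [P [Q ( )]] )]] )] [P [Q ( )]]]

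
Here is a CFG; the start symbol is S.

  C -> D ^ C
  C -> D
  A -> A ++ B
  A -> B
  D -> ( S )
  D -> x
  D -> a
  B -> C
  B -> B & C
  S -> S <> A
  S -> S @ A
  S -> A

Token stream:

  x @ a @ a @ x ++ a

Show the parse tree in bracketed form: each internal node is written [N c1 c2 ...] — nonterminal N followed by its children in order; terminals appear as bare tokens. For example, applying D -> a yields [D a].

[S [S [S [S [A [B [C [D x]]]]] @ [A [B [C [D a]]]]] @ [A [B [C [D a]]]]] @ [A [A [B [C [D x]]]] ++ [B [C [D a]]]]]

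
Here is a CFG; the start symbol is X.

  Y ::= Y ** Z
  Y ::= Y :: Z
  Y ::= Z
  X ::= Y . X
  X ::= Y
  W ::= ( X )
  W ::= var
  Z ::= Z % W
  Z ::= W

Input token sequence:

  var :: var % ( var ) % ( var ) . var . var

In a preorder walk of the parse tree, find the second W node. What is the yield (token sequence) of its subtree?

var

[X [Y [Y [Z [W var]]] :: [Z [Z [Z [W var]] % [W ( [X [Y [Z [W var]]]] )]] % [W ( [X [Y [Z [W var]]]] )]]] . [X [Y [Z [W var]]] . [X [Y [Z [W var]]]]]]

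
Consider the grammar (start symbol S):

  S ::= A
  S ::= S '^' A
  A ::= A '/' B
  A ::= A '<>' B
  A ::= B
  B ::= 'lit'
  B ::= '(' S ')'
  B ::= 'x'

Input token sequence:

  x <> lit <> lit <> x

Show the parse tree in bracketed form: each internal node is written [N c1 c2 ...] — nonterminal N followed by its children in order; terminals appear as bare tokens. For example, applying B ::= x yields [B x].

S
A
A <> B
A <> B <> B
A <> B <> B <> B
B <> B <> B <> B
x <> B <> B <> B
x <> lit <> B <> B
x <> lit <> lit <> B
x <> lit <> lit <> x

[S [A [A [A [A [B x]] <> [B lit]] <> [B lit]] <> [B x]]]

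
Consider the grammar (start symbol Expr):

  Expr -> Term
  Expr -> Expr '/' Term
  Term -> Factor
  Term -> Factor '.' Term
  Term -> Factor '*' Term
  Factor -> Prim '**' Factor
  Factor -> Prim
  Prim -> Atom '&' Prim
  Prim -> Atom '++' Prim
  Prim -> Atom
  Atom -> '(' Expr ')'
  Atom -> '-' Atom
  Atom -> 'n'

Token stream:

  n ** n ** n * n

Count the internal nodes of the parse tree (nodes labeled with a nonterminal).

[Expr [Term [Factor [Prim [Atom n]] ** [Factor [Prim [Atom n]] ** [Factor [Prim [Atom n]]]]] * [Term [Factor [Prim [Atom n]]]]]]

15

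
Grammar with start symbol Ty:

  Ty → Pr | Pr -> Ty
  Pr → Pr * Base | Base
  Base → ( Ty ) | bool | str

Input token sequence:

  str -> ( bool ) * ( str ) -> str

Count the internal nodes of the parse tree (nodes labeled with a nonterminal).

17

[Ty [Pr [Base str]] -> [Ty [Pr [Pr [Base ( [Ty [Pr [Base bool]]] )]] * [Base ( [Ty [Pr [Base str]]] )]] -> [Ty [Pr [Base str]]]]]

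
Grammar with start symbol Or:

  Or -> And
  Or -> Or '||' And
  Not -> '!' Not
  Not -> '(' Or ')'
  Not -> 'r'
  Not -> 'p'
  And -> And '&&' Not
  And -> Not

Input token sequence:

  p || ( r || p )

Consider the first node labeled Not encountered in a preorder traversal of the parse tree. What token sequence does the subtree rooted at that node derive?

p

[Or [Or [And [Not p]]] || [And [Not ( [Or [Or [And [Not r]]] || [And [Not p]]] )]]]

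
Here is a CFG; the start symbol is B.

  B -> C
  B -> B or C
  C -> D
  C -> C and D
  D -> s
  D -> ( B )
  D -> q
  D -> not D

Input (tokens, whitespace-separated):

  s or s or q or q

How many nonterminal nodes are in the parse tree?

12

[B [B [B [B [C [D s]]] or [C [D s]]] or [C [D q]]] or [C [D q]]]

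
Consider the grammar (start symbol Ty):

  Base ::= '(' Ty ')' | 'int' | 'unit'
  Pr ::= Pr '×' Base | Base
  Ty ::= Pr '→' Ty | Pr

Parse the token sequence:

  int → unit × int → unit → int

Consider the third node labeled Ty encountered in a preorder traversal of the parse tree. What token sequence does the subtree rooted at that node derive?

unit → int

[Ty [Pr [Base int]] → [Ty [Pr [Pr [Base unit]] × [Base int]] → [Ty [Pr [Base unit]] → [Ty [Pr [Base int]]]]]]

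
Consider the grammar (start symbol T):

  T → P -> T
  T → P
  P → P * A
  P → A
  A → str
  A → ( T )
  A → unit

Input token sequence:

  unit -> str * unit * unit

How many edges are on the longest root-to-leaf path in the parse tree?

6

[T [P [A unit]] -> [T [P [P [P [A str]] * [A unit]] * [A unit]]]]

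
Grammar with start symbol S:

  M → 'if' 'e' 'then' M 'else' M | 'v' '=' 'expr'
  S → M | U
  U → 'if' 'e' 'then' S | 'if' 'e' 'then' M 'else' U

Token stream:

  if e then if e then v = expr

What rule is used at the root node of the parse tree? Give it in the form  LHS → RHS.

[S [U if e then [S [U if e then [S [M v = expr]]]]]]

S → U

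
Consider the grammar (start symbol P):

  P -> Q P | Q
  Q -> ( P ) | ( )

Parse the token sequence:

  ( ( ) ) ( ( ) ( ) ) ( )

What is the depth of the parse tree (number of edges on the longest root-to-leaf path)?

[P [Q ( [P [Q ( )]] )] [P [Q ( [P [Q ( )] [P [Q ( )]]] )] [P [Q ( )]]]]

6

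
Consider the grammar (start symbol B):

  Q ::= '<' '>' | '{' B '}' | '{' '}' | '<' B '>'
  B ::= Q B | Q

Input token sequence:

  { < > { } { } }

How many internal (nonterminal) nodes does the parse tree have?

[B [Q { [B [Q < >] [B [Q { }] [B [Q { }]]]] }]]

8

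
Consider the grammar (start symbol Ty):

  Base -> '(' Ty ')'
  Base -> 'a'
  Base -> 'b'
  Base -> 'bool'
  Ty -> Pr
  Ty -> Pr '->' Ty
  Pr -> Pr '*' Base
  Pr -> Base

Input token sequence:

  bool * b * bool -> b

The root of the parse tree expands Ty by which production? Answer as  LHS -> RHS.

[Ty [Pr [Pr [Pr [Base bool]] * [Base b]] * [Base bool]] -> [Ty [Pr [Base b]]]]

Ty -> Pr '->' Ty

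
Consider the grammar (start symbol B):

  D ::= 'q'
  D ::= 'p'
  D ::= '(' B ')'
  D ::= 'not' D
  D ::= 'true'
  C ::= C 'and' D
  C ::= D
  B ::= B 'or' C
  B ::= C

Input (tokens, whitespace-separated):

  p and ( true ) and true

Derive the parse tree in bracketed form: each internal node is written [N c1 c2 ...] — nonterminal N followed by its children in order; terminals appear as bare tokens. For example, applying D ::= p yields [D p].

B
C
C and D
C and D and D
D and D and D
p and D and D
p and ( B ) and D
p and ( C ) and D
p and ( D ) and D
p and ( true ) and D
p and ( true ) and true

[B [C [C [C [D p]] and [D ( [B [C [D true]]] )]] and [D true]]]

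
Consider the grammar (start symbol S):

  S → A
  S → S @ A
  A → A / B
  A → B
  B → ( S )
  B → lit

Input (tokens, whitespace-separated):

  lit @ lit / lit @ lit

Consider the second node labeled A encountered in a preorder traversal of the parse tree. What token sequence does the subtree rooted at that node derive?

lit / lit

[S [S [S [A [B lit]]] @ [A [A [B lit]] / [B lit]]] @ [A [B lit]]]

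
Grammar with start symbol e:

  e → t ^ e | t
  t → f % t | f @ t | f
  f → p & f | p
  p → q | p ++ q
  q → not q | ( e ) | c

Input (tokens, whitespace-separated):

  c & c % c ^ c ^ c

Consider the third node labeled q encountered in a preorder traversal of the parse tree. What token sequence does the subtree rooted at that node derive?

[e [t [f [p [q c]] & [f [p [q c]]]] % [t [f [p [q c]]]]] ^ [e [t [f [p [q c]]]] ^ [e [t [f [p [q c]]]]]]]

c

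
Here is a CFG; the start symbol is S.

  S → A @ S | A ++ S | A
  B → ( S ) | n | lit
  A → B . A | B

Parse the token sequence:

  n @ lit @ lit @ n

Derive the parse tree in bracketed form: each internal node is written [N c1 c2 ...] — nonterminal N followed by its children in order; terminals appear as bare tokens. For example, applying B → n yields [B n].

[S [A [B n]] @ [S [A [B lit]] @ [S [A [B lit]] @ [S [A [B n]]]]]]

S
A @ S
B @ S
n @ S
n @ A @ S
n @ B @ S
n @ lit @ S
n @ lit @ A @ S
n @ lit @ B @ S
n @ lit @ lit @ S
n @ lit @ lit @ A
n @ lit @ lit @ B
n @ lit @ lit @ n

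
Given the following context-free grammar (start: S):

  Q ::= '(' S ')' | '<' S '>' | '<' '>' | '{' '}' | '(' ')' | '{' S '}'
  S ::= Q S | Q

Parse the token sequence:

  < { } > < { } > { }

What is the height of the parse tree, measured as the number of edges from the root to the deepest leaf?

5

[S [Q < [S [Q { }]] >] [S [Q < [S [Q { }]] >] [S [Q { }]]]]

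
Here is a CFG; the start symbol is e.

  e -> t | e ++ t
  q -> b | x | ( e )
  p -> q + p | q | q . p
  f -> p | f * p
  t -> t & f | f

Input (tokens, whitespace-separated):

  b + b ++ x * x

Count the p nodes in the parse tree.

4

[e [e [t [f [p [q b] + [p [q b]]]]]] ++ [t [f [f [p [q x]]] * [p [q x]]]]]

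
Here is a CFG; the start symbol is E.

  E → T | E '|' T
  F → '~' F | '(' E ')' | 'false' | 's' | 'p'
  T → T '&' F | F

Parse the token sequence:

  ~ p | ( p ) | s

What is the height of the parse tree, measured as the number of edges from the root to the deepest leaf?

7

[E [E [E [T [F ~ [F p]]]] | [T [F ( [E [T [F p]]] )]]] | [T [F s]]]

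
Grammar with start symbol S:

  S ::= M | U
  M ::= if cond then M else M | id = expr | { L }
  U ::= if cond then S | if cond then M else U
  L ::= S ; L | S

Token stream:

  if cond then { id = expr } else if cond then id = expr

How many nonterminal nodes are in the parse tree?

9

[S [U if cond then [M { [L [S [M id = expr]]] }] else [U if cond then [S [M id = expr]]]]]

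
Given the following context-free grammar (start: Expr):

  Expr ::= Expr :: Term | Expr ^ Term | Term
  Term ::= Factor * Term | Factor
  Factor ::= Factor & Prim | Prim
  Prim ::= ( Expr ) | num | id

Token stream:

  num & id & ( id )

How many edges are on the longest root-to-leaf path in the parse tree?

8

[Expr [Term [Factor [Factor [Factor [Prim num]] & [Prim id]] & [Prim ( [Expr [Term [Factor [Prim id]]]] )]]]]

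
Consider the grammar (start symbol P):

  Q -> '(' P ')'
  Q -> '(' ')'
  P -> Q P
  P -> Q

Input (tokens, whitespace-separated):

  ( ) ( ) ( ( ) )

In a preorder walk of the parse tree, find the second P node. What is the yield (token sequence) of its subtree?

( ) ( ( ) )

[P [Q ( )] [P [Q ( )] [P [Q ( [P [Q ( )]] )]]]]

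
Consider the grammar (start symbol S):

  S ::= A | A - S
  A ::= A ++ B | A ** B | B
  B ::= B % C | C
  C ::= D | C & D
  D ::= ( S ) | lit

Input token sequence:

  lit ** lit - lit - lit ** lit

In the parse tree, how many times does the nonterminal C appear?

5

[S [A [A [B [C [D lit]]]] ** [B [C [D lit]]]] - [S [A [B [C [D lit]]]] - [S [A [A [B [C [D lit]]]] ** [B [C [D lit]]]]]]]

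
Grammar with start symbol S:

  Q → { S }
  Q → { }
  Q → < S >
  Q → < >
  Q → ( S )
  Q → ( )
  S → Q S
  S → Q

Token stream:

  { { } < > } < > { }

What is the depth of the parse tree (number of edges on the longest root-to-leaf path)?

[S [Q { [S [Q { }] [S [Q < >]]] }] [S [Q < >] [S [Q { }]]]]

5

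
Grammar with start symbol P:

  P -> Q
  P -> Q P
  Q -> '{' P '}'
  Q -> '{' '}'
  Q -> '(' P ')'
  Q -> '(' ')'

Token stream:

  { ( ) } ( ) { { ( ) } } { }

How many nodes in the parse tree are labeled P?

7

[P [Q { [P [Q ( )]] }] [P [Q ( )] [P [Q { [P [Q { [P [Q ( )]] }]] }] [P [Q { }]]]]]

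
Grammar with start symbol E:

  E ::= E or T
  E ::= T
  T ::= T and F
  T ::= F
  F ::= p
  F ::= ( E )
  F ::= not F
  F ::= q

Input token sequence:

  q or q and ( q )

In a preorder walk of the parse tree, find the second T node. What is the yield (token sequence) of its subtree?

q and ( q )

[E [E [T [F q]]] or [T [T [F q]] and [F ( [E [T [F q]]] )]]]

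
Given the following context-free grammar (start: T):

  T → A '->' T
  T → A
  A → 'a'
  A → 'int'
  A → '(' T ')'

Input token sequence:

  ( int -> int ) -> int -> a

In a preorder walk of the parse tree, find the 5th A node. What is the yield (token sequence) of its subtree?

[T [A ( [T [A int] -> [T [A int]]] )] -> [T [A int] -> [T [A a]]]]

a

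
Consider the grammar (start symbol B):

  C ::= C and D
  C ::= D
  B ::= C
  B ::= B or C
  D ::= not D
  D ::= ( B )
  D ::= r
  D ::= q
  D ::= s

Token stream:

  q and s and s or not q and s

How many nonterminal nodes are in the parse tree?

13

[B [B [C [C [C [D q]] and [D s]] and [D s]]] or [C [C [D not [D q]]] and [D s]]]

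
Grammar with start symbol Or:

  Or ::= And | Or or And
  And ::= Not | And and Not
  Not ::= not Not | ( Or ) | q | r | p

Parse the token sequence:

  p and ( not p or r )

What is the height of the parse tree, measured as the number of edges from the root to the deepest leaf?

[Or [And [And [Not p]] and [Not ( [Or [Or [And [Not not [Not p]]]] or [And [Not r]]] )]]]

8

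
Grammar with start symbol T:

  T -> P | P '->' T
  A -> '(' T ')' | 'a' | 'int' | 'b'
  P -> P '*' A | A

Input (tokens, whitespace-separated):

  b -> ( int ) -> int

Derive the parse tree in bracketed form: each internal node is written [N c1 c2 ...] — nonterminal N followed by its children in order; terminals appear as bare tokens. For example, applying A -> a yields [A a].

[T [P [A b]] -> [T [P [A ( [T [P [A int]]] )]] -> [T [P [A int]]]]]

T
P -> T
A -> T
b -> T
b -> P -> T
b -> A -> T
b -> ( T ) -> T
b -> ( P ) -> T
b -> ( A ) -> T
b -> ( int ) -> T
b -> ( int ) -> P
b -> ( int ) -> A
b -> ( int ) -> int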